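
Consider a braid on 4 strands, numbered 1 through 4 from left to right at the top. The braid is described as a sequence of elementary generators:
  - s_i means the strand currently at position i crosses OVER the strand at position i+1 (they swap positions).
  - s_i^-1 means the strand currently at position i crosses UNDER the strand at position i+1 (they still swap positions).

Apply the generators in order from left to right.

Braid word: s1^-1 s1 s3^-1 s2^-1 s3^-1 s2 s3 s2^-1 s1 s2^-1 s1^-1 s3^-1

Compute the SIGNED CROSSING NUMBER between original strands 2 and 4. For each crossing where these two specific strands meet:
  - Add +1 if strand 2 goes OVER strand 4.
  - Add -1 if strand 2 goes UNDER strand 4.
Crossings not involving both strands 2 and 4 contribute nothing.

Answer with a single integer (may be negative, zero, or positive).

Answer: -2

Derivation:
Gen 1: crossing 1x2. Both 2&4? no. Sum: 0
Gen 2: crossing 2x1. Both 2&4? no. Sum: 0
Gen 3: crossing 3x4. Both 2&4? no. Sum: 0
Gen 4: 2 under 4. Both 2&4? yes. Contrib: -1. Sum: -1
Gen 5: crossing 2x3. Both 2&4? no. Sum: -1
Gen 6: crossing 4x3. Both 2&4? no. Sum: -1
Gen 7: 4 over 2. Both 2&4? yes. Contrib: -1. Sum: -2
Gen 8: crossing 3x2. Both 2&4? no. Sum: -2
Gen 9: crossing 1x2. Both 2&4? no. Sum: -2
Gen 10: crossing 1x3. Both 2&4? no. Sum: -2
Gen 11: crossing 2x3. Both 2&4? no. Sum: -2
Gen 12: crossing 1x4. Both 2&4? no. Sum: -2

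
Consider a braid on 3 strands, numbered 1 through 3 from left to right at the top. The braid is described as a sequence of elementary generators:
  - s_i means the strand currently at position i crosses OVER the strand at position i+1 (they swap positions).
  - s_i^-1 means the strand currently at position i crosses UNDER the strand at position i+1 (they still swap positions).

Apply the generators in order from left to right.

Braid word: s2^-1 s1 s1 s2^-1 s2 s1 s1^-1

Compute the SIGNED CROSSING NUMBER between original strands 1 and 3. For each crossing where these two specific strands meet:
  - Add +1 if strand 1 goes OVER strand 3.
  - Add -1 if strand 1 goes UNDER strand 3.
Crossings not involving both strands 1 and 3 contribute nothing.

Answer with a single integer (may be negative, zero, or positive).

Gen 1: crossing 2x3. Both 1&3? no. Sum: 0
Gen 2: 1 over 3. Both 1&3? yes. Contrib: +1. Sum: 1
Gen 3: 3 over 1. Both 1&3? yes. Contrib: -1. Sum: 0
Gen 4: crossing 3x2. Both 1&3? no. Sum: 0
Gen 5: crossing 2x3. Both 1&3? no. Sum: 0
Gen 6: 1 over 3. Both 1&3? yes. Contrib: +1. Sum: 1
Gen 7: 3 under 1. Both 1&3? yes. Contrib: +1. Sum: 2

Answer: 2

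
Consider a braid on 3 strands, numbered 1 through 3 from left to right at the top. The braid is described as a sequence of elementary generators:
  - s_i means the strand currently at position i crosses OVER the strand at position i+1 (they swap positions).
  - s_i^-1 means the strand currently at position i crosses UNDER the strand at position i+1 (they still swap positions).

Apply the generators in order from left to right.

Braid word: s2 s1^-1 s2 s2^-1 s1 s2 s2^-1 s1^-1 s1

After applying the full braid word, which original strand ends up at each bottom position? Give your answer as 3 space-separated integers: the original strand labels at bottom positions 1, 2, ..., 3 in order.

Answer: 1 3 2

Derivation:
Gen 1 (s2): strand 2 crosses over strand 3. Perm now: [1 3 2]
Gen 2 (s1^-1): strand 1 crosses under strand 3. Perm now: [3 1 2]
Gen 3 (s2): strand 1 crosses over strand 2. Perm now: [3 2 1]
Gen 4 (s2^-1): strand 2 crosses under strand 1. Perm now: [3 1 2]
Gen 5 (s1): strand 3 crosses over strand 1. Perm now: [1 3 2]
Gen 6 (s2): strand 3 crosses over strand 2. Perm now: [1 2 3]
Gen 7 (s2^-1): strand 2 crosses under strand 3. Perm now: [1 3 2]
Gen 8 (s1^-1): strand 1 crosses under strand 3. Perm now: [3 1 2]
Gen 9 (s1): strand 3 crosses over strand 1. Perm now: [1 3 2]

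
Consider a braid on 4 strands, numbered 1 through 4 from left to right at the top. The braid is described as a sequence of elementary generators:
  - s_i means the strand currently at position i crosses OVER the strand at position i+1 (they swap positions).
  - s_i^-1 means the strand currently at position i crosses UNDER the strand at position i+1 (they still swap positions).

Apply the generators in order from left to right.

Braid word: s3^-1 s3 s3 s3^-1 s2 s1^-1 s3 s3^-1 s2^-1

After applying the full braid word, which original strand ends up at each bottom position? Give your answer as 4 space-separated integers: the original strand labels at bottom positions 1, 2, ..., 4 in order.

Answer: 3 2 1 4

Derivation:
Gen 1 (s3^-1): strand 3 crosses under strand 4. Perm now: [1 2 4 3]
Gen 2 (s3): strand 4 crosses over strand 3. Perm now: [1 2 3 4]
Gen 3 (s3): strand 3 crosses over strand 4. Perm now: [1 2 4 3]
Gen 4 (s3^-1): strand 4 crosses under strand 3. Perm now: [1 2 3 4]
Gen 5 (s2): strand 2 crosses over strand 3. Perm now: [1 3 2 4]
Gen 6 (s1^-1): strand 1 crosses under strand 3. Perm now: [3 1 2 4]
Gen 7 (s3): strand 2 crosses over strand 4. Perm now: [3 1 4 2]
Gen 8 (s3^-1): strand 4 crosses under strand 2. Perm now: [3 1 2 4]
Gen 9 (s2^-1): strand 1 crosses under strand 2. Perm now: [3 2 1 4]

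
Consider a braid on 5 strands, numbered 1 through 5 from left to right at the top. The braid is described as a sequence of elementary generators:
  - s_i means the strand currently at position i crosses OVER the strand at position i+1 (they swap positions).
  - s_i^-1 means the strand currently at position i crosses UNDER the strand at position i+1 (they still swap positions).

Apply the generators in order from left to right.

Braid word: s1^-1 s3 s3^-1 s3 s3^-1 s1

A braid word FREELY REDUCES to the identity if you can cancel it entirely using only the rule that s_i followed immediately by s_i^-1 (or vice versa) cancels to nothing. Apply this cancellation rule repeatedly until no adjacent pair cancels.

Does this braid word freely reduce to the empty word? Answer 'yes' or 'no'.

Gen 1 (s1^-1): push. Stack: [s1^-1]
Gen 2 (s3): push. Stack: [s1^-1 s3]
Gen 3 (s3^-1): cancels prior s3. Stack: [s1^-1]
Gen 4 (s3): push. Stack: [s1^-1 s3]
Gen 5 (s3^-1): cancels prior s3. Stack: [s1^-1]
Gen 6 (s1): cancels prior s1^-1. Stack: []
Reduced word: (empty)

Answer: yes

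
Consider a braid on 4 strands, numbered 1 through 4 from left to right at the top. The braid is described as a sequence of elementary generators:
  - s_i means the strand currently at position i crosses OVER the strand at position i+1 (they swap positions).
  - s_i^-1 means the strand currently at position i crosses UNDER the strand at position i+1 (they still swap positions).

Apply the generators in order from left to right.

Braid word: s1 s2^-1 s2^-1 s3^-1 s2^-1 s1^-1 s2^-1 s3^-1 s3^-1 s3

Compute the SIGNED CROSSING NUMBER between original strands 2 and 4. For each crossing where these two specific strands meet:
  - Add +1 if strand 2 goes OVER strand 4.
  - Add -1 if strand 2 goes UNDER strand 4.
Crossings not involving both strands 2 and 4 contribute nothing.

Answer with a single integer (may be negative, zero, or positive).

Answer: -1

Derivation:
Gen 1: crossing 1x2. Both 2&4? no. Sum: 0
Gen 2: crossing 1x3. Both 2&4? no. Sum: 0
Gen 3: crossing 3x1. Both 2&4? no. Sum: 0
Gen 4: crossing 3x4. Both 2&4? no. Sum: 0
Gen 5: crossing 1x4. Both 2&4? no. Sum: 0
Gen 6: 2 under 4. Both 2&4? yes. Contrib: -1. Sum: -1
Gen 7: crossing 2x1. Both 2&4? no. Sum: -1
Gen 8: crossing 2x3. Both 2&4? no. Sum: -1
Gen 9: crossing 3x2. Both 2&4? no. Sum: -1
Gen 10: crossing 2x3. Both 2&4? no. Sum: -1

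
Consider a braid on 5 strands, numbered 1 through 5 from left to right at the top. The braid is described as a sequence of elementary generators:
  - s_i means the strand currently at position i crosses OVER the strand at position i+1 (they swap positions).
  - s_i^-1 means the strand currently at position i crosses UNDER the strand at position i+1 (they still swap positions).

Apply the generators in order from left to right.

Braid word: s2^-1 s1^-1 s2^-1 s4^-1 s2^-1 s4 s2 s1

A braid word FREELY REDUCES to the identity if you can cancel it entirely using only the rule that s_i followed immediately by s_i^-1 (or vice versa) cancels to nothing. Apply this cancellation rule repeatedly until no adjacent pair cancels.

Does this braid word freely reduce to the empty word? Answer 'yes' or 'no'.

Answer: no

Derivation:
Gen 1 (s2^-1): push. Stack: [s2^-1]
Gen 2 (s1^-1): push. Stack: [s2^-1 s1^-1]
Gen 3 (s2^-1): push. Stack: [s2^-1 s1^-1 s2^-1]
Gen 4 (s4^-1): push. Stack: [s2^-1 s1^-1 s2^-1 s4^-1]
Gen 5 (s2^-1): push. Stack: [s2^-1 s1^-1 s2^-1 s4^-1 s2^-1]
Gen 6 (s4): push. Stack: [s2^-1 s1^-1 s2^-1 s4^-1 s2^-1 s4]
Gen 7 (s2): push. Stack: [s2^-1 s1^-1 s2^-1 s4^-1 s2^-1 s4 s2]
Gen 8 (s1): push. Stack: [s2^-1 s1^-1 s2^-1 s4^-1 s2^-1 s4 s2 s1]
Reduced word: s2^-1 s1^-1 s2^-1 s4^-1 s2^-1 s4 s2 s1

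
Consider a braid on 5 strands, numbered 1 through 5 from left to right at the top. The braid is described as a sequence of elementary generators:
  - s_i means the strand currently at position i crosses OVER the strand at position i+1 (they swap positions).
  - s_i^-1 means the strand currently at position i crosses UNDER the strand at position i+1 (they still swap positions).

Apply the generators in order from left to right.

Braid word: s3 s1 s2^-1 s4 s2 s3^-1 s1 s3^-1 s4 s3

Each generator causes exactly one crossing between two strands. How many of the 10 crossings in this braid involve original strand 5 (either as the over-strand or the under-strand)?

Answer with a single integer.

Answer: 4

Derivation:
Gen 1: crossing 3x4. Involves strand 5? no. Count so far: 0
Gen 2: crossing 1x2. Involves strand 5? no. Count so far: 0
Gen 3: crossing 1x4. Involves strand 5? no. Count so far: 0
Gen 4: crossing 3x5. Involves strand 5? yes. Count so far: 1
Gen 5: crossing 4x1. Involves strand 5? no. Count so far: 1
Gen 6: crossing 4x5. Involves strand 5? yes. Count so far: 2
Gen 7: crossing 2x1. Involves strand 5? no. Count so far: 2
Gen 8: crossing 5x4. Involves strand 5? yes. Count so far: 3
Gen 9: crossing 5x3. Involves strand 5? yes. Count so far: 4
Gen 10: crossing 4x3. Involves strand 5? no. Count so far: 4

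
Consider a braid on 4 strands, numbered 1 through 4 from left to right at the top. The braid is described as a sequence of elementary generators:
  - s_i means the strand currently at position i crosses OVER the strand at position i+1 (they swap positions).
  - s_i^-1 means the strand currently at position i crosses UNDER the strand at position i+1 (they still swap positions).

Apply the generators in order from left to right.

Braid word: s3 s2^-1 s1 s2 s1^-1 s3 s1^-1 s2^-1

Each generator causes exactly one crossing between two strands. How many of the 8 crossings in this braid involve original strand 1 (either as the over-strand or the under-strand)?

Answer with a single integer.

Answer: 3

Derivation:
Gen 1: crossing 3x4. Involves strand 1? no. Count so far: 0
Gen 2: crossing 2x4. Involves strand 1? no. Count so far: 0
Gen 3: crossing 1x4. Involves strand 1? yes. Count so far: 1
Gen 4: crossing 1x2. Involves strand 1? yes. Count so far: 2
Gen 5: crossing 4x2. Involves strand 1? no. Count so far: 2
Gen 6: crossing 1x3. Involves strand 1? yes. Count so far: 3
Gen 7: crossing 2x4. Involves strand 1? no. Count so far: 3
Gen 8: crossing 2x3. Involves strand 1? no. Count so far: 3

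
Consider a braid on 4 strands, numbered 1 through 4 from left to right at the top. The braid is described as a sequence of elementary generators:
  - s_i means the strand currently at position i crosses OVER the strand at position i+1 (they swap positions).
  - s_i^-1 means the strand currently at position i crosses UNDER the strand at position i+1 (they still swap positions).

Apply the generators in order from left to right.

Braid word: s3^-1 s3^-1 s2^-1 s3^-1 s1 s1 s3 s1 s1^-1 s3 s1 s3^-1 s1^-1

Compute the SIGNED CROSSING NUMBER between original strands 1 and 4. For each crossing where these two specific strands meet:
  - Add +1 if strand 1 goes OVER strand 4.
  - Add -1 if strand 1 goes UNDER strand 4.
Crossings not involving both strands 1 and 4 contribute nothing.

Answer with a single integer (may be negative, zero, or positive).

Answer: 0

Derivation:
Gen 1: crossing 3x4. Both 1&4? no. Sum: 0
Gen 2: crossing 4x3. Both 1&4? no. Sum: 0
Gen 3: crossing 2x3. Both 1&4? no. Sum: 0
Gen 4: crossing 2x4. Both 1&4? no. Sum: 0
Gen 5: crossing 1x3. Both 1&4? no. Sum: 0
Gen 6: crossing 3x1. Both 1&4? no. Sum: 0
Gen 7: crossing 4x2. Both 1&4? no. Sum: 0
Gen 8: crossing 1x3. Both 1&4? no. Sum: 0
Gen 9: crossing 3x1. Both 1&4? no. Sum: 0
Gen 10: crossing 2x4. Both 1&4? no. Sum: 0
Gen 11: crossing 1x3. Both 1&4? no. Sum: 0
Gen 12: crossing 4x2. Both 1&4? no. Sum: 0
Gen 13: crossing 3x1. Both 1&4? no. Sum: 0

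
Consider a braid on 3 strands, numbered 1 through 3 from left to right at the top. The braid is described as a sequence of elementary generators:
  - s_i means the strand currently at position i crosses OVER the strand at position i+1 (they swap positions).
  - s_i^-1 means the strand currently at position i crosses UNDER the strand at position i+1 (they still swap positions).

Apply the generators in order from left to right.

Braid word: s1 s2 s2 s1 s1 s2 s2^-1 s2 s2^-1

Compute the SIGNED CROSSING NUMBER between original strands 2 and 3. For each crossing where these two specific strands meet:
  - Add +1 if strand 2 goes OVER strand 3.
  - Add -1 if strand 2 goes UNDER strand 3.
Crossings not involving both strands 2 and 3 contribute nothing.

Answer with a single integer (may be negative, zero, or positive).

Gen 1: crossing 1x2. Both 2&3? no. Sum: 0
Gen 2: crossing 1x3. Both 2&3? no. Sum: 0
Gen 3: crossing 3x1. Both 2&3? no. Sum: 0
Gen 4: crossing 2x1. Both 2&3? no. Sum: 0
Gen 5: crossing 1x2. Both 2&3? no. Sum: 0
Gen 6: crossing 1x3. Both 2&3? no. Sum: 0
Gen 7: crossing 3x1. Both 2&3? no. Sum: 0
Gen 8: crossing 1x3. Both 2&3? no. Sum: 0
Gen 9: crossing 3x1. Both 2&3? no. Sum: 0

Answer: 0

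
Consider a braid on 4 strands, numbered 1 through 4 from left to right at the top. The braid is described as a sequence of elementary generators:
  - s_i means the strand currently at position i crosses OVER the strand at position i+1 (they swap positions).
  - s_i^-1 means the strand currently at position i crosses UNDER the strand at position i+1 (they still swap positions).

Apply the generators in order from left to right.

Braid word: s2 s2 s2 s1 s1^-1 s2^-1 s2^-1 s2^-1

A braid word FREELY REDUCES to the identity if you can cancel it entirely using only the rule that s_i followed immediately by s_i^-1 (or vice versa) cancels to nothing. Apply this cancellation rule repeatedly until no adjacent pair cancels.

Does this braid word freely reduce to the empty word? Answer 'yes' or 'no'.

Answer: yes

Derivation:
Gen 1 (s2): push. Stack: [s2]
Gen 2 (s2): push. Stack: [s2 s2]
Gen 3 (s2): push. Stack: [s2 s2 s2]
Gen 4 (s1): push. Stack: [s2 s2 s2 s1]
Gen 5 (s1^-1): cancels prior s1. Stack: [s2 s2 s2]
Gen 6 (s2^-1): cancels prior s2. Stack: [s2 s2]
Gen 7 (s2^-1): cancels prior s2. Stack: [s2]
Gen 8 (s2^-1): cancels prior s2. Stack: []
Reduced word: (empty)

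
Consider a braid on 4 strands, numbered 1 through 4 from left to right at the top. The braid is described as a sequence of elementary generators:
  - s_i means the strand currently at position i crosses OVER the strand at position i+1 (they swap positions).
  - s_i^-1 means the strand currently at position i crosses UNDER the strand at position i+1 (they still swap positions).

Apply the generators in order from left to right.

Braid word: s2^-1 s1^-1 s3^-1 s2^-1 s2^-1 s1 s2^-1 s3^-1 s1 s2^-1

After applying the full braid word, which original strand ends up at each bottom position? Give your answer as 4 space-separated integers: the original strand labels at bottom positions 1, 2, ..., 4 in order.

Gen 1 (s2^-1): strand 2 crosses under strand 3. Perm now: [1 3 2 4]
Gen 2 (s1^-1): strand 1 crosses under strand 3. Perm now: [3 1 2 4]
Gen 3 (s3^-1): strand 2 crosses under strand 4. Perm now: [3 1 4 2]
Gen 4 (s2^-1): strand 1 crosses under strand 4. Perm now: [3 4 1 2]
Gen 5 (s2^-1): strand 4 crosses under strand 1. Perm now: [3 1 4 2]
Gen 6 (s1): strand 3 crosses over strand 1. Perm now: [1 3 4 2]
Gen 7 (s2^-1): strand 3 crosses under strand 4. Perm now: [1 4 3 2]
Gen 8 (s3^-1): strand 3 crosses under strand 2. Perm now: [1 4 2 3]
Gen 9 (s1): strand 1 crosses over strand 4. Perm now: [4 1 2 3]
Gen 10 (s2^-1): strand 1 crosses under strand 2. Perm now: [4 2 1 3]

Answer: 4 2 1 3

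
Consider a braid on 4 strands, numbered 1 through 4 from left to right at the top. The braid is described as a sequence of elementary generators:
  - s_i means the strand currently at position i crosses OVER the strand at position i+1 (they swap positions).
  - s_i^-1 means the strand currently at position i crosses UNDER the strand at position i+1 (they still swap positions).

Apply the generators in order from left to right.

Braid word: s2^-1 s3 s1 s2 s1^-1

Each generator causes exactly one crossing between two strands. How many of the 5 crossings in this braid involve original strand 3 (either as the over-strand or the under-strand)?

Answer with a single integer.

Gen 1: crossing 2x3. Involves strand 3? yes. Count so far: 1
Gen 2: crossing 2x4. Involves strand 3? no. Count so far: 1
Gen 3: crossing 1x3. Involves strand 3? yes. Count so far: 2
Gen 4: crossing 1x4. Involves strand 3? no. Count so far: 2
Gen 5: crossing 3x4. Involves strand 3? yes. Count so far: 3

Answer: 3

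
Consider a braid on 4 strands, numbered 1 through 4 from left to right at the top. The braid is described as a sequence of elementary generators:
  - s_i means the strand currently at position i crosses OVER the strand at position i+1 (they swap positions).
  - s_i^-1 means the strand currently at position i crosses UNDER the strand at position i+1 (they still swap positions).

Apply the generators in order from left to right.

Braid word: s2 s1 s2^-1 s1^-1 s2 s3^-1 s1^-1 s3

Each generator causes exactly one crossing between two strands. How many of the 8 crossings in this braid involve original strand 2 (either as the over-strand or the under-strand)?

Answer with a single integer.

Answer: 4

Derivation:
Gen 1: crossing 2x3. Involves strand 2? yes. Count so far: 1
Gen 2: crossing 1x3. Involves strand 2? no. Count so far: 1
Gen 3: crossing 1x2. Involves strand 2? yes. Count so far: 2
Gen 4: crossing 3x2. Involves strand 2? yes. Count so far: 3
Gen 5: crossing 3x1. Involves strand 2? no. Count so far: 3
Gen 6: crossing 3x4. Involves strand 2? no. Count so far: 3
Gen 7: crossing 2x1. Involves strand 2? yes. Count so far: 4
Gen 8: crossing 4x3. Involves strand 2? no. Count so far: 4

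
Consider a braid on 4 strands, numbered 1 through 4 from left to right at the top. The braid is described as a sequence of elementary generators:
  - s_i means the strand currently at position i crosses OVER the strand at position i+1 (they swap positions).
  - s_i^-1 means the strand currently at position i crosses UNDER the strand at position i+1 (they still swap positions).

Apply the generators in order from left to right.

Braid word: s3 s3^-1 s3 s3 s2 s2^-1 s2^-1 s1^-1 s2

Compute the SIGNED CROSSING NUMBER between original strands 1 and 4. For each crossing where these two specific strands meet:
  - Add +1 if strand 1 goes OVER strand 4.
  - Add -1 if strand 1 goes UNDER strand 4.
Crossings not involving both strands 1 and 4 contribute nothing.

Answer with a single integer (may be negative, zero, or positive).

Gen 1: crossing 3x4. Both 1&4? no. Sum: 0
Gen 2: crossing 4x3. Both 1&4? no. Sum: 0
Gen 3: crossing 3x4. Both 1&4? no. Sum: 0
Gen 4: crossing 4x3. Both 1&4? no. Sum: 0
Gen 5: crossing 2x3. Both 1&4? no. Sum: 0
Gen 6: crossing 3x2. Both 1&4? no. Sum: 0
Gen 7: crossing 2x3. Both 1&4? no. Sum: 0
Gen 8: crossing 1x3. Both 1&4? no. Sum: 0
Gen 9: crossing 1x2. Both 1&4? no. Sum: 0

Answer: 0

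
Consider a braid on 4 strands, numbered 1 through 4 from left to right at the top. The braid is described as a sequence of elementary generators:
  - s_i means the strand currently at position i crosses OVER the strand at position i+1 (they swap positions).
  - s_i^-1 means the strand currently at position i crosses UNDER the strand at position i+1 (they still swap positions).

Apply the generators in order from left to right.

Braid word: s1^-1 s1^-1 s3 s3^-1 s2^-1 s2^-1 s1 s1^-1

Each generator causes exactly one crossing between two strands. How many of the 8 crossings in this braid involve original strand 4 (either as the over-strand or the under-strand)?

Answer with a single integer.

Gen 1: crossing 1x2. Involves strand 4? no. Count so far: 0
Gen 2: crossing 2x1. Involves strand 4? no. Count so far: 0
Gen 3: crossing 3x4. Involves strand 4? yes. Count so far: 1
Gen 4: crossing 4x3. Involves strand 4? yes. Count so far: 2
Gen 5: crossing 2x3. Involves strand 4? no. Count so far: 2
Gen 6: crossing 3x2. Involves strand 4? no. Count so far: 2
Gen 7: crossing 1x2. Involves strand 4? no. Count so far: 2
Gen 8: crossing 2x1. Involves strand 4? no. Count so far: 2

Answer: 2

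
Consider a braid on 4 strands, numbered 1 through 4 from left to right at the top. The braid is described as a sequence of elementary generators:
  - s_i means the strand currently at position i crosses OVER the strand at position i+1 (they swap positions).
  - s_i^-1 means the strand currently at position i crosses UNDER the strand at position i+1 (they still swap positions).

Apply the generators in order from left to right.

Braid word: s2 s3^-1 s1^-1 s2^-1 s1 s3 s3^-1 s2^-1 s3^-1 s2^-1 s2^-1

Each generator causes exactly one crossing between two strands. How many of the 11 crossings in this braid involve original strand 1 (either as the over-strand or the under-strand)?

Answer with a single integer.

Gen 1: crossing 2x3. Involves strand 1? no. Count so far: 0
Gen 2: crossing 2x4. Involves strand 1? no. Count so far: 0
Gen 3: crossing 1x3. Involves strand 1? yes. Count so far: 1
Gen 4: crossing 1x4. Involves strand 1? yes. Count so far: 2
Gen 5: crossing 3x4. Involves strand 1? no. Count so far: 2
Gen 6: crossing 1x2. Involves strand 1? yes. Count so far: 3
Gen 7: crossing 2x1. Involves strand 1? yes. Count so far: 4
Gen 8: crossing 3x1. Involves strand 1? yes. Count so far: 5
Gen 9: crossing 3x2. Involves strand 1? no. Count so far: 5
Gen 10: crossing 1x2. Involves strand 1? yes. Count so far: 6
Gen 11: crossing 2x1. Involves strand 1? yes. Count so far: 7

Answer: 7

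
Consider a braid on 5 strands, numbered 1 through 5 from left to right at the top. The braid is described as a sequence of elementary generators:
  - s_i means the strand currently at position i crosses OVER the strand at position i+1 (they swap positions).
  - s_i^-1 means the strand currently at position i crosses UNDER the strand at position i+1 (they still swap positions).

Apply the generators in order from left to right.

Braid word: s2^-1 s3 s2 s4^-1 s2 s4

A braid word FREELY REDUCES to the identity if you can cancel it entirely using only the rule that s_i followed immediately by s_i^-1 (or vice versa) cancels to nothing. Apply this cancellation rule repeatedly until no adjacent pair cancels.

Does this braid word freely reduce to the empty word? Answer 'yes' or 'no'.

Answer: no

Derivation:
Gen 1 (s2^-1): push. Stack: [s2^-1]
Gen 2 (s3): push. Stack: [s2^-1 s3]
Gen 3 (s2): push. Stack: [s2^-1 s3 s2]
Gen 4 (s4^-1): push. Stack: [s2^-1 s3 s2 s4^-1]
Gen 5 (s2): push. Stack: [s2^-1 s3 s2 s4^-1 s2]
Gen 6 (s4): push. Stack: [s2^-1 s3 s2 s4^-1 s2 s4]
Reduced word: s2^-1 s3 s2 s4^-1 s2 s4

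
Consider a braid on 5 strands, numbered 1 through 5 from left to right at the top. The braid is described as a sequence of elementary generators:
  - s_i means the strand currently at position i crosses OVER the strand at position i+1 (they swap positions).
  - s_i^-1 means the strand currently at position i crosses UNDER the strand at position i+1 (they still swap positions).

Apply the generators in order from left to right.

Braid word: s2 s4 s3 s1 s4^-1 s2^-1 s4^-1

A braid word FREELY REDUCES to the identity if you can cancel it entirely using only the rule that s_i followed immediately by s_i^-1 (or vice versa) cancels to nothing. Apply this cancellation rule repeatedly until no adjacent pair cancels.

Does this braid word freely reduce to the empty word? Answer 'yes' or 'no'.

Gen 1 (s2): push. Stack: [s2]
Gen 2 (s4): push. Stack: [s2 s4]
Gen 3 (s3): push. Stack: [s2 s4 s3]
Gen 4 (s1): push. Stack: [s2 s4 s3 s1]
Gen 5 (s4^-1): push. Stack: [s2 s4 s3 s1 s4^-1]
Gen 6 (s2^-1): push. Stack: [s2 s4 s3 s1 s4^-1 s2^-1]
Gen 7 (s4^-1): push. Stack: [s2 s4 s3 s1 s4^-1 s2^-1 s4^-1]
Reduced word: s2 s4 s3 s1 s4^-1 s2^-1 s4^-1

Answer: no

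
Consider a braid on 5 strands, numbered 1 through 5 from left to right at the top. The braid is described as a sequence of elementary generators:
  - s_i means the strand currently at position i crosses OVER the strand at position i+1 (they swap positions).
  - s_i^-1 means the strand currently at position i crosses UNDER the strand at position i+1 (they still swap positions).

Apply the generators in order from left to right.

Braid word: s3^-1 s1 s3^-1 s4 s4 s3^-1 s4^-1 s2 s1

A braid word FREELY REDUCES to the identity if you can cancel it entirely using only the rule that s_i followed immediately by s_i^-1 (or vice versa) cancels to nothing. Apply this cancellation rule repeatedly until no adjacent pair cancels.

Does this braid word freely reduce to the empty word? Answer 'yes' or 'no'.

Answer: no

Derivation:
Gen 1 (s3^-1): push. Stack: [s3^-1]
Gen 2 (s1): push. Stack: [s3^-1 s1]
Gen 3 (s3^-1): push. Stack: [s3^-1 s1 s3^-1]
Gen 4 (s4): push. Stack: [s3^-1 s1 s3^-1 s4]
Gen 5 (s4): push. Stack: [s3^-1 s1 s3^-1 s4 s4]
Gen 6 (s3^-1): push. Stack: [s3^-1 s1 s3^-1 s4 s4 s3^-1]
Gen 7 (s4^-1): push. Stack: [s3^-1 s1 s3^-1 s4 s4 s3^-1 s4^-1]
Gen 8 (s2): push. Stack: [s3^-1 s1 s3^-1 s4 s4 s3^-1 s4^-1 s2]
Gen 9 (s1): push. Stack: [s3^-1 s1 s3^-1 s4 s4 s3^-1 s4^-1 s2 s1]
Reduced word: s3^-1 s1 s3^-1 s4 s4 s3^-1 s4^-1 s2 s1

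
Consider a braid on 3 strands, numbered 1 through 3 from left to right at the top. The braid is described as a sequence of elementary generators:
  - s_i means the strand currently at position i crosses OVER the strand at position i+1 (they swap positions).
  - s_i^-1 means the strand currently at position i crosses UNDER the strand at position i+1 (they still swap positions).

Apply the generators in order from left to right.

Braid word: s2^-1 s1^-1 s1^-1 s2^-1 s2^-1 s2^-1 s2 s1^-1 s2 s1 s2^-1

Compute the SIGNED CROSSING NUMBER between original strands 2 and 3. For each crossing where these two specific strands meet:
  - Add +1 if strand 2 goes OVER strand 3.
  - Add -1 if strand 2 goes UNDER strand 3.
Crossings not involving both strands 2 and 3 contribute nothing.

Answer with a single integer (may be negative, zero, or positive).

Gen 1: 2 under 3. Both 2&3? yes. Contrib: -1. Sum: -1
Gen 2: crossing 1x3. Both 2&3? no. Sum: -1
Gen 3: crossing 3x1. Both 2&3? no. Sum: -1
Gen 4: 3 under 2. Both 2&3? yes. Contrib: +1. Sum: 0
Gen 5: 2 under 3. Both 2&3? yes. Contrib: -1. Sum: -1
Gen 6: 3 under 2. Both 2&3? yes. Contrib: +1. Sum: 0
Gen 7: 2 over 3. Both 2&3? yes. Contrib: +1. Sum: 1
Gen 8: crossing 1x3. Both 2&3? no. Sum: 1
Gen 9: crossing 1x2. Both 2&3? no. Sum: 1
Gen 10: 3 over 2. Both 2&3? yes. Contrib: -1. Sum: 0
Gen 11: crossing 3x1. Both 2&3? no. Sum: 0

Answer: 0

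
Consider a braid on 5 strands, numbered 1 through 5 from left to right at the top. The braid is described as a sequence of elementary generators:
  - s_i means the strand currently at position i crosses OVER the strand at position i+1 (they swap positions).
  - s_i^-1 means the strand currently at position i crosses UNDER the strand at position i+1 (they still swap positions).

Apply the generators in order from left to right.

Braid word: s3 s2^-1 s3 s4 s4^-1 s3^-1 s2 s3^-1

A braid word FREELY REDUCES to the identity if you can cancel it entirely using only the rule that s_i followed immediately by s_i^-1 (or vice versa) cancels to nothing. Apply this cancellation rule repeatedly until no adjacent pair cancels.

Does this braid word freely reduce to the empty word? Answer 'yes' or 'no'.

Answer: yes

Derivation:
Gen 1 (s3): push. Stack: [s3]
Gen 2 (s2^-1): push. Stack: [s3 s2^-1]
Gen 3 (s3): push. Stack: [s3 s2^-1 s3]
Gen 4 (s4): push. Stack: [s3 s2^-1 s3 s4]
Gen 5 (s4^-1): cancels prior s4. Stack: [s3 s2^-1 s3]
Gen 6 (s3^-1): cancels prior s3. Stack: [s3 s2^-1]
Gen 7 (s2): cancels prior s2^-1. Stack: [s3]
Gen 8 (s3^-1): cancels prior s3. Stack: []
Reduced word: (empty)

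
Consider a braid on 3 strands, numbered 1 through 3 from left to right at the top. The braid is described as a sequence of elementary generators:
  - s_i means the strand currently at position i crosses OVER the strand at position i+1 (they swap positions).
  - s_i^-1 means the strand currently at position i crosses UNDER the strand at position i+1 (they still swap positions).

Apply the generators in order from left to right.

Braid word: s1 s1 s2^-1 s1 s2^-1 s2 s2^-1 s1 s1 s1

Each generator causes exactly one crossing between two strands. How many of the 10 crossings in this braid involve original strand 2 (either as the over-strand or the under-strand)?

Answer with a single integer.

Answer: 9

Derivation:
Gen 1: crossing 1x2. Involves strand 2? yes. Count so far: 1
Gen 2: crossing 2x1. Involves strand 2? yes. Count so far: 2
Gen 3: crossing 2x3. Involves strand 2? yes. Count so far: 3
Gen 4: crossing 1x3. Involves strand 2? no. Count so far: 3
Gen 5: crossing 1x2. Involves strand 2? yes. Count so far: 4
Gen 6: crossing 2x1. Involves strand 2? yes. Count so far: 5
Gen 7: crossing 1x2. Involves strand 2? yes. Count so far: 6
Gen 8: crossing 3x2. Involves strand 2? yes. Count so far: 7
Gen 9: crossing 2x3. Involves strand 2? yes. Count so far: 8
Gen 10: crossing 3x2. Involves strand 2? yes. Count so far: 9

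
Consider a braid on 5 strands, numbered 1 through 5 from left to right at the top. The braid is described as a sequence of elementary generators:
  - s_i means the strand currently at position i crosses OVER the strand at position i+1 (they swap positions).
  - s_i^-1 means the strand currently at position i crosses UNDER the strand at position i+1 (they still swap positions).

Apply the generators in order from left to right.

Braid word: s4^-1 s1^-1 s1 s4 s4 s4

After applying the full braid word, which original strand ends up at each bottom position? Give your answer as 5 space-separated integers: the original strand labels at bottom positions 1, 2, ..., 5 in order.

Answer: 1 2 3 4 5

Derivation:
Gen 1 (s4^-1): strand 4 crosses under strand 5. Perm now: [1 2 3 5 4]
Gen 2 (s1^-1): strand 1 crosses under strand 2. Perm now: [2 1 3 5 4]
Gen 3 (s1): strand 2 crosses over strand 1. Perm now: [1 2 3 5 4]
Gen 4 (s4): strand 5 crosses over strand 4. Perm now: [1 2 3 4 5]
Gen 5 (s4): strand 4 crosses over strand 5. Perm now: [1 2 3 5 4]
Gen 6 (s4): strand 5 crosses over strand 4. Perm now: [1 2 3 4 5]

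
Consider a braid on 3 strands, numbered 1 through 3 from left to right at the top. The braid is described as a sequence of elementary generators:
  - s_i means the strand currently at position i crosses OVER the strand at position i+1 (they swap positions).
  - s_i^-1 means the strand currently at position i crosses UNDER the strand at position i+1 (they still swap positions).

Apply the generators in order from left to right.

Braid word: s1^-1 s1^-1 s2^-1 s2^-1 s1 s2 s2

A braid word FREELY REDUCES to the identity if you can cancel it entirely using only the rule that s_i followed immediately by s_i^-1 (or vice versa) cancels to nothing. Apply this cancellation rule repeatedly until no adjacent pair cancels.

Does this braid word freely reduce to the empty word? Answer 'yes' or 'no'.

Answer: no

Derivation:
Gen 1 (s1^-1): push. Stack: [s1^-1]
Gen 2 (s1^-1): push. Stack: [s1^-1 s1^-1]
Gen 3 (s2^-1): push. Stack: [s1^-1 s1^-1 s2^-1]
Gen 4 (s2^-1): push. Stack: [s1^-1 s1^-1 s2^-1 s2^-1]
Gen 5 (s1): push. Stack: [s1^-1 s1^-1 s2^-1 s2^-1 s1]
Gen 6 (s2): push. Stack: [s1^-1 s1^-1 s2^-1 s2^-1 s1 s2]
Gen 7 (s2): push. Stack: [s1^-1 s1^-1 s2^-1 s2^-1 s1 s2 s2]
Reduced word: s1^-1 s1^-1 s2^-1 s2^-1 s1 s2 s2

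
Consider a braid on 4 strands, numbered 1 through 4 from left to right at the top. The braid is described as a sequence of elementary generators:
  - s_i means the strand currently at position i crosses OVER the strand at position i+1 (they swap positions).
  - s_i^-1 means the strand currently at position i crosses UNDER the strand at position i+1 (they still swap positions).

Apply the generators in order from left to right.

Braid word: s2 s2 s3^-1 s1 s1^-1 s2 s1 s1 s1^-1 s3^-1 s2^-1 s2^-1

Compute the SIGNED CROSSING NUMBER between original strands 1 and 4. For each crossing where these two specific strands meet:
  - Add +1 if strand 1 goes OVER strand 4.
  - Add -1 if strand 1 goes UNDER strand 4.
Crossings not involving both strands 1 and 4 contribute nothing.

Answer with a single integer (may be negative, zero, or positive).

Answer: -1

Derivation:
Gen 1: crossing 2x3. Both 1&4? no. Sum: 0
Gen 2: crossing 3x2. Both 1&4? no. Sum: 0
Gen 3: crossing 3x4. Both 1&4? no. Sum: 0
Gen 4: crossing 1x2. Both 1&4? no. Sum: 0
Gen 5: crossing 2x1. Both 1&4? no. Sum: 0
Gen 6: crossing 2x4. Both 1&4? no. Sum: 0
Gen 7: 1 over 4. Both 1&4? yes. Contrib: +1. Sum: 1
Gen 8: 4 over 1. Both 1&4? yes. Contrib: -1. Sum: 0
Gen 9: 1 under 4. Both 1&4? yes. Contrib: -1. Sum: -1
Gen 10: crossing 2x3. Both 1&4? no. Sum: -1
Gen 11: crossing 1x3. Both 1&4? no. Sum: -1
Gen 12: crossing 3x1. Both 1&4? no. Sum: -1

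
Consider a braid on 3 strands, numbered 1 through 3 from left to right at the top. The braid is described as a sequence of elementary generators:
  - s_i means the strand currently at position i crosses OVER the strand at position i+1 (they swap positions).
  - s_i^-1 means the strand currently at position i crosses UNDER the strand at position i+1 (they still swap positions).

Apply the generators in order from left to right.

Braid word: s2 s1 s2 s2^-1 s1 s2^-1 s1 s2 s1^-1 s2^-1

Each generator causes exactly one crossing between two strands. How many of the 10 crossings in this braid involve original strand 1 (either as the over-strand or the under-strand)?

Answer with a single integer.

Answer: 7

Derivation:
Gen 1: crossing 2x3. Involves strand 1? no. Count so far: 0
Gen 2: crossing 1x3. Involves strand 1? yes. Count so far: 1
Gen 3: crossing 1x2. Involves strand 1? yes. Count so far: 2
Gen 4: crossing 2x1. Involves strand 1? yes. Count so far: 3
Gen 5: crossing 3x1. Involves strand 1? yes. Count so far: 4
Gen 6: crossing 3x2. Involves strand 1? no. Count so far: 4
Gen 7: crossing 1x2. Involves strand 1? yes. Count so far: 5
Gen 8: crossing 1x3. Involves strand 1? yes. Count so far: 6
Gen 9: crossing 2x3. Involves strand 1? no. Count so far: 6
Gen 10: crossing 2x1. Involves strand 1? yes. Count so far: 7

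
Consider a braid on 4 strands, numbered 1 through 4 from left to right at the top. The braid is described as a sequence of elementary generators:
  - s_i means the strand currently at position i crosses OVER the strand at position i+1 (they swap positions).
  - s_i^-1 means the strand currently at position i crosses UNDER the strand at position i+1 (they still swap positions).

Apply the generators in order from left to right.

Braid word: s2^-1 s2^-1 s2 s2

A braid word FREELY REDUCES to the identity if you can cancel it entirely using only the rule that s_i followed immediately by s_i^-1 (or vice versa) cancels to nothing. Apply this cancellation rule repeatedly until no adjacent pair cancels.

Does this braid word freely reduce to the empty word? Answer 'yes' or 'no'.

Answer: yes

Derivation:
Gen 1 (s2^-1): push. Stack: [s2^-1]
Gen 2 (s2^-1): push. Stack: [s2^-1 s2^-1]
Gen 3 (s2): cancels prior s2^-1. Stack: [s2^-1]
Gen 4 (s2): cancels prior s2^-1. Stack: []
Reduced word: (empty)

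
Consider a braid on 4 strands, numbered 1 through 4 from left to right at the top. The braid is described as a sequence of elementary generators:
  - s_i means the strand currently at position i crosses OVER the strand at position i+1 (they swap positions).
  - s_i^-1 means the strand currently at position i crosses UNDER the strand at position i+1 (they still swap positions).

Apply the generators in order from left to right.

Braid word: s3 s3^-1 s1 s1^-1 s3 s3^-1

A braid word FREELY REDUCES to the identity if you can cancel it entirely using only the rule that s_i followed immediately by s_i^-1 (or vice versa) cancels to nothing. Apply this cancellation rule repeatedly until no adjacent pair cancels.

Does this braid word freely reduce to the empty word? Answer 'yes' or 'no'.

Answer: yes

Derivation:
Gen 1 (s3): push. Stack: [s3]
Gen 2 (s3^-1): cancels prior s3. Stack: []
Gen 3 (s1): push. Stack: [s1]
Gen 4 (s1^-1): cancels prior s1. Stack: []
Gen 5 (s3): push. Stack: [s3]
Gen 6 (s3^-1): cancels prior s3. Stack: []
Reduced word: (empty)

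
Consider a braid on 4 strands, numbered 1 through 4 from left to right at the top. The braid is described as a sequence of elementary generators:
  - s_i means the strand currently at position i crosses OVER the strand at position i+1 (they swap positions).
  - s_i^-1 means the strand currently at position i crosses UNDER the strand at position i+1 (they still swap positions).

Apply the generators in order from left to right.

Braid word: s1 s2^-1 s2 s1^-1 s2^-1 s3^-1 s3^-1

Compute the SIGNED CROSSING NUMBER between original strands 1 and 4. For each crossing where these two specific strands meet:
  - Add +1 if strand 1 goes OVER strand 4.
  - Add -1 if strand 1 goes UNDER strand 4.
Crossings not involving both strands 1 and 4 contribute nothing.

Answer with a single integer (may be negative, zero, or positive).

Gen 1: crossing 1x2. Both 1&4? no. Sum: 0
Gen 2: crossing 1x3. Both 1&4? no. Sum: 0
Gen 3: crossing 3x1. Both 1&4? no. Sum: 0
Gen 4: crossing 2x1. Both 1&4? no. Sum: 0
Gen 5: crossing 2x3. Both 1&4? no. Sum: 0
Gen 6: crossing 2x4. Both 1&4? no. Sum: 0
Gen 7: crossing 4x2. Both 1&4? no. Sum: 0

Answer: 0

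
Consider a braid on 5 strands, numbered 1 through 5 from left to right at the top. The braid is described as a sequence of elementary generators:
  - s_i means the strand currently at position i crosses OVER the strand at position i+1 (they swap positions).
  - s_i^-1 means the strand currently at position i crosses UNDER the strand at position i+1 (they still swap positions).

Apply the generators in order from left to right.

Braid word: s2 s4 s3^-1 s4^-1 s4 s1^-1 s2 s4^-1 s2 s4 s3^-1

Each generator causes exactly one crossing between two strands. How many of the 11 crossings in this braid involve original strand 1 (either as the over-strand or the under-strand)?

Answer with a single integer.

Answer: 3

Derivation:
Gen 1: crossing 2x3. Involves strand 1? no. Count so far: 0
Gen 2: crossing 4x5. Involves strand 1? no. Count so far: 0
Gen 3: crossing 2x5. Involves strand 1? no. Count so far: 0
Gen 4: crossing 2x4. Involves strand 1? no. Count so far: 0
Gen 5: crossing 4x2. Involves strand 1? no. Count so far: 0
Gen 6: crossing 1x3. Involves strand 1? yes. Count so far: 1
Gen 7: crossing 1x5. Involves strand 1? yes. Count so far: 2
Gen 8: crossing 2x4. Involves strand 1? no. Count so far: 2
Gen 9: crossing 5x1. Involves strand 1? yes. Count so far: 3
Gen 10: crossing 4x2. Involves strand 1? no. Count so far: 3
Gen 11: crossing 5x2. Involves strand 1? no. Count so far: 3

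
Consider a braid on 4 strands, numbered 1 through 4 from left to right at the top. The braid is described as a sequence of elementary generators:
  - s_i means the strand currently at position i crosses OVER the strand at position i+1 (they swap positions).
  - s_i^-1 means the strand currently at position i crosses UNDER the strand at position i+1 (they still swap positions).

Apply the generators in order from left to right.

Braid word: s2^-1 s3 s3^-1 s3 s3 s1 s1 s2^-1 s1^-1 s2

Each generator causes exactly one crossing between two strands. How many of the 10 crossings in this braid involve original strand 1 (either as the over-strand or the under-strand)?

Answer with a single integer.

Gen 1: crossing 2x3. Involves strand 1? no. Count so far: 0
Gen 2: crossing 2x4. Involves strand 1? no. Count so far: 0
Gen 3: crossing 4x2. Involves strand 1? no. Count so far: 0
Gen 4: crossing 2x4. Involves strand 1? no. Count so far: 0
Gen 5: crossing 4x2. Involves strand 1? no. Count so far: 0
Gen 6: crossing 1x3. Involves strand 1? yes. Count so far: 1
Gen 7: crossing 3x1. Involves strand 1? yes. Count so far: 2
Gen 8: crossing 3x2. Involves strand 1? no. Count so far: 2
Gen 9: crossing 1x2. Involves strand 1? yes. Count so far: 3
Gen 10: crossing 1x3. Involves strand 1? yes. Count so far: 4

Answer: 4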